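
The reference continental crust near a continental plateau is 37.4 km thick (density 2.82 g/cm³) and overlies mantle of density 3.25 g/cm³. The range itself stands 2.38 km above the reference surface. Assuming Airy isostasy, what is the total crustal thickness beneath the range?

55.4 km

Root depth r = h ρ_c / (ρ_m − ρ_c) = 2.38 km × 2.82 / 0.43 = 15.61 km.
Total thickness = T + h + r = 37.4 km + 2.38 km + 15.61 km = 55.4 km.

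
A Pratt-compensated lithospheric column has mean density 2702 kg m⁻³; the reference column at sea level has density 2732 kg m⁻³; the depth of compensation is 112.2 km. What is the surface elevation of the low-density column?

1.25 km

ρ_ref D = ρ (D + h) → h = D (ρ_ref − ρ)/ρ.
h = 112.2 km × (2732 − 2702)/2702 = 1.25 km.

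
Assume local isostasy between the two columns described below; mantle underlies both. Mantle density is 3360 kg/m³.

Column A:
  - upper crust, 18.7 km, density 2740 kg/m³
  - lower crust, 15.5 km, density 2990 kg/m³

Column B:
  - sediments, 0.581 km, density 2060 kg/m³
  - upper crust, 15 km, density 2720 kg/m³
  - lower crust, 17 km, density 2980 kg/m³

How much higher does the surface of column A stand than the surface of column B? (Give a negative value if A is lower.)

0.153 km

For any compensation level in the mantle, the mantle terms cancel and isostasy reduces to e = (Σt_A − Σt_B) − (Σ(ρt)_A − Σ(ρt)_B) / ρ_m.
Σt_A = 34.2 km; Σt_B = 32.581 km; Σ(ρt)_A = 97583; Σ(ρt)_B = 92656.86 (in km·kg/m³).
e = (34.2 − 32.581) − (97583 − 92656.86) / 3360 = 0.153 km.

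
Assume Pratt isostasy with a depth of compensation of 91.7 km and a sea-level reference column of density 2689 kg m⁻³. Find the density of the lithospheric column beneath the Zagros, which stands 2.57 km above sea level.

2620 kg m⁻³

Pratt balance: ρ_ref D = ρ (D + h).
ρ = ρ_ref D/(D + h) = 2689 × 91.7 km/(91.7 km + 2.57 km) = 2620 kg m⁻³.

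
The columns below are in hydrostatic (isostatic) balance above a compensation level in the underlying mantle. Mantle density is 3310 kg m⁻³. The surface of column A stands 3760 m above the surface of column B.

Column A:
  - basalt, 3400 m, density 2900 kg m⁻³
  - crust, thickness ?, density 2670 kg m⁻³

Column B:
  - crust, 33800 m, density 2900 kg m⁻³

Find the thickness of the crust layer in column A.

Take the compensation level at the base of the deeper column (depth z_c below the surface of column A) and equate Σ ρ_i t_i down to z_c; mantle fills any gap and the z_c terms cancel.
Column A: 3400×2900 + x×2670 + (z_c − 3400 − x)×3310
Column B: 3760×0 + 33800×2900 + (z_c − 3760 − 33800)×3310
The z_c×3310 term appears on both sides and cancels. Collect the known terms of each column as K = Σ(ρt)_known − 3310 × (depth of known layers): K_A = 9860000 − 3310×3400 = −1394000; K_B = 98020000 − 3310×(3760 + 33800) = −26303600.
Balance: K_A − x×(3310 − 2670) = K_B, so x = (K_A − K_B)/(3310 − 2670) = 24909600/640 = 38900 m.

38900 m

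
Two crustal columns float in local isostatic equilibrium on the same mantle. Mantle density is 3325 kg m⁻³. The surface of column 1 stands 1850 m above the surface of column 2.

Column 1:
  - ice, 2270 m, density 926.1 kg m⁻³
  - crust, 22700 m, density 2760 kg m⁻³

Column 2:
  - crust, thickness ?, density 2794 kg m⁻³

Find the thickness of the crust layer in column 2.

22800 m

Take the compensation level at the base of the deeper column (depth z_c below the surface of column 1) and equate Σ ρ_i t_i down to z_c; mantle fills any gap and the z_c terms cancel.
Column 1: 2270×926.1 + 22700×2760 + (z_c − 24970)×3325
Column 2: 1850×0 + x×2794 + (z_c − 1850 − 0 − x)×3325
The z_c×3325 term appears on both sides and cancels. Collect the known terms of each column as K = Σ(ρt)_known − 3325 × (depth of known layers): K_1 = 64754247 − 3325×24970 = −18271003; K_2 = 0 − 3325×(1850 + 0) = −6151250.
Balance: K_1 = K_2 − x×(3325 − 2794), so x = (K_2 − K_1)/(3325 − 2794) = 12119800/531 = 22800 m.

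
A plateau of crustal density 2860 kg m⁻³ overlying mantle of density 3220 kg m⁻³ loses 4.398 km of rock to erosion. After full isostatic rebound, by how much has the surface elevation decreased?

Rebound u = e ρ_c/ρ_m = 4.398 km × 2860/3220 = 3.906 km.
Net surface drop = e − u = 4.398 km − 3.906 km = e (ρ_m − ρ_c)/ρ_m = 0.492 km.

0.492 km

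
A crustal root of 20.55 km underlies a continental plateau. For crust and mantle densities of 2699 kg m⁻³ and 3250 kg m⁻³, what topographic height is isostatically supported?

Equating mass per unit area of the two columns: ρ_c h = (ρ_m − ρ_c) r.
h = r (ρ_m − ρ_c) / ρ_c = 20.55 km × (3250 − 2699) / 2699 = 4.2 km.

4.2 km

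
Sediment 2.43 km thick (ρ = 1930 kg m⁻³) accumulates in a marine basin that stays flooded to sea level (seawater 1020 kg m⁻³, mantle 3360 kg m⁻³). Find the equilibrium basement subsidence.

Submarine loading: the sediment displaces seawater, and the subsidence is in turn flooded, so s (ρ_m − ρ_w) = t (ρ_sed − ρ_w).
s = 2.43 km × (1930 − 1020) / (3360 − 1020) = 0.945 km.

0.945 km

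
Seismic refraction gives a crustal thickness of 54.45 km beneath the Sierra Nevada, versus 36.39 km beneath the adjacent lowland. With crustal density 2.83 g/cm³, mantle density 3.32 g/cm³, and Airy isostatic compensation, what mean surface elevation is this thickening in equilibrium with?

2.67 km

Excess crust Δ = 54.45 km − 36.39 km = 18.06 km, split between elevation h and root r with h + r = Δ.
Airy balance ρ_c h = (ρ_m − ρ_c) r gives r = h ρ_c/(ρ_m − ρ_c), so h (1 + ρ_c/(ρ_m − ρ_c)) = Δ, i.e. h = Δ (ρ_m − ρ_c)/ρ_m.
h = 18.06 km × 0.49/3.32 = 2.67 km.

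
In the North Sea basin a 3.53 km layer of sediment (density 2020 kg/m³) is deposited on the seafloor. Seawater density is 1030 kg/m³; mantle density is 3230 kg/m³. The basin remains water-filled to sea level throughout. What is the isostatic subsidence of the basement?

1.59 km

Submarine loading: the sediment displaces seawater, and the subsidence is in turn flooded, so s (ρ_m − ρ_w) = t (ρ_sed − ρ_w).
s = 3.53 km × (2020 − 1030) / (3230 − 1030) = 1.59 km.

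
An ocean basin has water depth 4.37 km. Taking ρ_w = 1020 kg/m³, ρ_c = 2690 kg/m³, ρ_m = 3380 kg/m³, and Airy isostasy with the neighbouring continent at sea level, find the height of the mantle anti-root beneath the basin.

10.6 km

For local isostatic compensation: replacing crust with seawater at the top is compensated by replacing crust with mantle at the base: d (ρ_c − ρ_w) = a (ρ_m − ρ_c).
a = d (ρ_c − ρ_w)/(ρ_m − ρ_c) = 4.37 km × 1670/690 = 10.6 km.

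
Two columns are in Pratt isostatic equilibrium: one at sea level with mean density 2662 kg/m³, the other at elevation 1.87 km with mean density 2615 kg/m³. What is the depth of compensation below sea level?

104 km

ρ_ref D = ρ (D + h) → D (ρ_ref − ρ) = ρ h.
D = ρ h/(ρ_ref − ρ) = 2615 × 1.87 km/(2662 − 2615) = 104 km.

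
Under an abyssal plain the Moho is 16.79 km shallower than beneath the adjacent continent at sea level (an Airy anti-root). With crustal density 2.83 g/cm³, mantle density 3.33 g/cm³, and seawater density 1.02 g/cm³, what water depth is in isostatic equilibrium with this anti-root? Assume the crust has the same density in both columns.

Replacing a thickness d of crust by seawater at the top must be balanced by replacing crust with mantle at the base: d (ρ_c − ρ_w) = a (ρ_m − ρ_c).
d = a (ρ_m − ρ_c)/(ρ_c − ρ_w) = 16.79 km × 0.5/1.81 = 4.64 km.

4.64 km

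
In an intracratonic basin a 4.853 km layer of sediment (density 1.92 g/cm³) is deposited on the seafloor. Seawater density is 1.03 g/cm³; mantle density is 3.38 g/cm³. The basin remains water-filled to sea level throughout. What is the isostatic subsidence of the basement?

Submarine loading: the sediment displaces seawater, and the subsidence is in turn flooded, so s (ρ_m − ρ_w) = t (ρ_sed − ρ_w).
s = 4.853 km × (1.92 − 1.03) / (3.38 − 1.03) = 1.84 km.

1.84 km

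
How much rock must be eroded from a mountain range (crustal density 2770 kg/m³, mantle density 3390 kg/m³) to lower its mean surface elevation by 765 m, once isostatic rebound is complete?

4180 m

Net drop Δ = e − u = e − e ρ_c/ρ_m = e (ρ_m − ρ_c)/ρ_m.
e = Δ ρ_m/(ρ_m − ρ_c) = 765 m × 3390/620 = 4180 m.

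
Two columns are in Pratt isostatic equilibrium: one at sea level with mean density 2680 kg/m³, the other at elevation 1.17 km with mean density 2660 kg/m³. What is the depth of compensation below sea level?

ρ_ref D = ρ (D + h) → D (ρ_ref − ρ) = ρ h.
D = ρ h/(ρ_ref − ρ) = 2660 × 1.17 km/(2680 − 2660) = 156 km.

156 km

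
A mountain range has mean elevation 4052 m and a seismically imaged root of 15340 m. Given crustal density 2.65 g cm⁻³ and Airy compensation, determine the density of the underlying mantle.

Airy balance: ρ_c h = (ρ_m − ρ_c) r → ρ_m = ρ_c (1 + h/r).
ρ_m = 2.65 × (1 + 4052 m/15340 m) = 3.35 g cm⁻³.

3.35 g cm⁻³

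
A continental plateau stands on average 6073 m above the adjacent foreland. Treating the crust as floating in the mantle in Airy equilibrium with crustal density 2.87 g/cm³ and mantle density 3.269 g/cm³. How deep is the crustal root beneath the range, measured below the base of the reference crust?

For local isostatic compensation: the weight of the topography is balanced by the buoyancy of the root, ρ_c h = (ρ_m − ρ_c) r.
r = h · ρ_c / (ρ_m − ρ_c) = 6073 m × 2.87 / (3.269 − 2.87) = 43700 m.

43700 m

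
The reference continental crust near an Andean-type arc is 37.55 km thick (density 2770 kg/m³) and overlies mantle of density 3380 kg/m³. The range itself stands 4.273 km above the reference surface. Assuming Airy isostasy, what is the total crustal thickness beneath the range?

61.2 km

Root depth r = h ρ_c / (ρ_m − ρ_c) = 4.273 km × 2770 / 610 = 19.4 km.
Total thickness = T + h + r = 37.55 km + 4.273 km + 19.4 km = 61.2 km.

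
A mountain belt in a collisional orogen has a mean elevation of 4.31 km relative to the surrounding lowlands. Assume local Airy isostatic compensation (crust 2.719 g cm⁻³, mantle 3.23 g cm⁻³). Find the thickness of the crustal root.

22.9 km

Isostatic balance requires: the weight of the topography is balanced by the buoyancy of the root, ρ_c h = (ρ_m − ρ_c) r.
r = h · ρ_c / (ρ_m − ρ_c) = 4.31 km × 2.719 / (3.23 − 2.719) = 22.9 km.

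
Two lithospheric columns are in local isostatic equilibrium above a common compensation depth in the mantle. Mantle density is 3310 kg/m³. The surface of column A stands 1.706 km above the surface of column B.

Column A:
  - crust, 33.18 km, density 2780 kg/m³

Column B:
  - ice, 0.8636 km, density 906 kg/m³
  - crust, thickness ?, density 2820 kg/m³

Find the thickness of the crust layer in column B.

Take the compensation level at the base of the deeper column (depth z_c below the surface of column A) and equate Σ ρ_i t_i down to z_c; mantle fills any gap and the z_c terms cancel.
Column A: 33.18×2780 + (z_c − 33.18)×3310
Column B: 1.706×0 + 0.8636×906 + x×2820 + (z_c − 1.706 − 0.8636 − x)×3310
The z_c×3310 term appears on both sides and cancels. Collect the known terms of each column as K = Σ(ρt)_known − 3310 × (depth of known layers): K_A = 92240.4 − 3310×33.18 = −17585.4; K_B = 782.4216 − 3310×(1.706 + 0.8636) = −7722.9544.
Balance: K_A = K_B − x×(3310 − 2820), so x = (K_B − K_A)/(3310 − 2820) = 9862.45/490 = 20.1 km.

20.1 km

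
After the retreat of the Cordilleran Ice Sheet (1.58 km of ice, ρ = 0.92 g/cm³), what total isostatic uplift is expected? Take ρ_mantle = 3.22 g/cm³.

Removing the load lets mantle flow back in; uplift u satisfies ρ_ice t = ρ_m u.
u = t ρ_ice/ρ_m = 1.58 km × 0.92/3.22 = 0.451 km.

0.451 km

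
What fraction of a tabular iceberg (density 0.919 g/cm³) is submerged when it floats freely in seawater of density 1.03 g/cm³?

0.892

Submerged fraction = ρ_obj/ρ_fluid = 0.919/1.03 = 0.892.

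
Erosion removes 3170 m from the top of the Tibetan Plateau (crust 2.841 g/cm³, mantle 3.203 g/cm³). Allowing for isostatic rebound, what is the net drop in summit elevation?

Rebound u = e ρ_c/ρ_m = 3170 m × 2.841/3.203 = 2812 m.
Net surface drop = e − u = 3170 m − 2812 m = e (ρ_m − ρ_c)/ρ_m = 358 m.

358 m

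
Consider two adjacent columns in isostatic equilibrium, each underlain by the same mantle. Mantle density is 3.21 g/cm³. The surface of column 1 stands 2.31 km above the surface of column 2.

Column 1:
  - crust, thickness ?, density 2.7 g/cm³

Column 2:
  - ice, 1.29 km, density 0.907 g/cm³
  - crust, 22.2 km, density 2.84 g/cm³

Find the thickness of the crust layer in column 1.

Take the compensation level at the base of the deeper column (depth z_c below the surface of column 1) and equate Σ ρ_i t_i down to z_c; mantle fills any gap and the z_c terms cancel.
Column 1: x×2.7 + (z_c − 0 − x)×3.21
Column 2: 2.31×0 + 1.29×0.907 + 22.2×2.84 + (z_c − 2.31 − 23.49)×3.21
The z_c×3.21 term appears on both sides and cancels. Collect the known terms of each column as K = Σ(ρt)_known − 3.21 × (depth of known layers): K_1 = 0 − 3.21×0 = 0; K_2 = 64.21803 − 3.21×(2.31 + 23.49) = −18.59997.
Balance: K_1 − x×(3.21 − 2.7) = K_2, so x = (K_1 − K_2)/(3.21 − 2.7) = 18.6/0.51 = 36.5 km.

36.5 km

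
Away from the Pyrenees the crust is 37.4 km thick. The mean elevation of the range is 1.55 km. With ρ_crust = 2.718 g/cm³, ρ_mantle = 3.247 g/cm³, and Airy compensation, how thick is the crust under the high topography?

46.9 km

Root depth r = h ρ_c / (ρ_m − ρ_c) = 1.55 km × 2.718 / 0.529 = 7.964 km.
Total thickness = T + h + r = 37.4 km + 1.55 km + 7.964 km = 46.9 km.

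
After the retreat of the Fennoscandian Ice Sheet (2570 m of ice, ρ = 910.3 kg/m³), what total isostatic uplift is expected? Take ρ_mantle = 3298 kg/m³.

709 m

Removing the load lets mantle flow back in; uplift u satisfies ρ_ice t = ρ_m u.
u = t ρ_ice/ρ_m = 2570 m × 910.3/3298 = 709 m.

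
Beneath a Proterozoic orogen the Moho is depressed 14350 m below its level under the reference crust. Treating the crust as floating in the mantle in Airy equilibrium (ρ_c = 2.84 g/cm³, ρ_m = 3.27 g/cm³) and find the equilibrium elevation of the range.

By Archimedes' principle applied to the lithosphere: ρ_c h = (ρ_m − ρ_c) r.
h = r (ρ_m − ρ_c) / ρ_c = 14350 m × (3.27 − 2.84) / 2.84 = 2170 m.

2170 m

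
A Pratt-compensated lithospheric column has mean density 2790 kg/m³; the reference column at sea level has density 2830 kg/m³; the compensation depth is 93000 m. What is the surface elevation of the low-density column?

1330 m

ρ_ref D = ρ (D + h) → h = D (ρ_ref − ρ)/ρ.
h = 93000 m × (2830 − 2790)/2790 = 1330 m.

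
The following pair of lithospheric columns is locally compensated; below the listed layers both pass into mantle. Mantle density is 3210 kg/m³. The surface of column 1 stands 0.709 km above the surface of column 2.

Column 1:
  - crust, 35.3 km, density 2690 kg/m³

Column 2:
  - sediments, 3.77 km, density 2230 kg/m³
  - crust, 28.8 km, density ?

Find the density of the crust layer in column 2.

Take the compensation level at the base of the deeper column (depth z_c below the surface of column 1) and equate Σ ρ_i t_i down to z_c; mantle fills any gap and the z_c terms cancel.
Column 1: 35.3×2690 + (z_c − 35.3)×3210
Column 2: 0.709×0 + 3.77×2230 + 28.8×ρ + (z_c − 0.709 − 32.57)×3210
The z_c×3210 term appears on both sides and cancels. Collect the known terms of each column as K = Σ(ρt)_known − 3210 × (depth of known layers): K_1 = 94957 − 3210×35.3 = −18356; K_2 = 8407.1 − 3210×(0.709 + 32.57) = −98418.49.
Balance: K_1 = K_2 + 28.8×ρ, so ρ = (K_1 − K_2)/28.8 = 80062.5/28.8 = 2780 kg/m³.

2780 kg/m³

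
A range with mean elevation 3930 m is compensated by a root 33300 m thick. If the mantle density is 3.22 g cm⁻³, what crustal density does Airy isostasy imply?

ρ_c h = (ρ_m − ρ_c) r → ρ_c (h + r) = ρ_m r → ρ_c = ρ_m r / (h + r).
ρ_c = 3.22 × 33300 m / (3930 m + 33300 m) = 2.88 g cm⁻³.

2.88 g cm⁻³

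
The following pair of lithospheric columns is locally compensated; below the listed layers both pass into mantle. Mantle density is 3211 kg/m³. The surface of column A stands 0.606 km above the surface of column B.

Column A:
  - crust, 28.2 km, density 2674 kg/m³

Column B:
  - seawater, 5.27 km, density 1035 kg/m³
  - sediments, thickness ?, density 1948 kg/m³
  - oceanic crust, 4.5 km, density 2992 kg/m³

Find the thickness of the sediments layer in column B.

Take the compensation level at the base of the deeper column (depth z_c below the surface of column A) and equate Σ ρ_i t_i down to z_c; mantle fills any gap and the z_c terms cancel.
Column A: 28.2×2674 + (z_c − 28.2)×3211
Column B: 0.606×0 + 5.27×1035 + x×1948 + 4.5×2992 + (z_c − 0.606 − 9.77 − x)×3211
The z_c×3211 term appears on both sides and cancels. Collect the known terms of each column as K = Σ(ρt)_known − 3211 × (depth of known layers): K_A = 75406.8 − 3211×28.2 = −15143.4; K_B = 18918.45 − 3211×(0.606 + 9.77) = −14398.886.
Balance: K_A = K_B − x×(3211 − 1948), so x = (K_B − K_A)/(3211 − 1948) = 744.514/1263 = 0.589 km.

0.589 km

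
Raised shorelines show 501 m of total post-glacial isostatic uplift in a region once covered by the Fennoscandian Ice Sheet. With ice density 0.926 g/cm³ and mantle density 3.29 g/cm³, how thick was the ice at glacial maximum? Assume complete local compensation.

u = t ρ_ice/ρ_m → t = u ρ_m/ρ_ice = 501 m × 3.29/0.926 = 1780 m.

1780 m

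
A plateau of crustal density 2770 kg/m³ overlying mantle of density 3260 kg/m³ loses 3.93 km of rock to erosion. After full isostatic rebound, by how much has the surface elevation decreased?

0.591 km

Rebound u = e ρ_c/ρ_m = 3.93 km × 2770/3260 = 3.339 km.
Net surface drop = e − u = 3.93 km − 3.339 km = e (ρ_m − ρ_c)/ρ_m = 0.591 km.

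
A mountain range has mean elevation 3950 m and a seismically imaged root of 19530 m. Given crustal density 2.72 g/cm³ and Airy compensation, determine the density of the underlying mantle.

3.27 g/cm³

Airy balance: ρ_c h = (ρ_m − ρ_c) r → ρ_m = ρ_c (1 + h/r).
ρ_m = 2.72 × (1 + 3950 m/19530 m) = 3.27 g/cm³.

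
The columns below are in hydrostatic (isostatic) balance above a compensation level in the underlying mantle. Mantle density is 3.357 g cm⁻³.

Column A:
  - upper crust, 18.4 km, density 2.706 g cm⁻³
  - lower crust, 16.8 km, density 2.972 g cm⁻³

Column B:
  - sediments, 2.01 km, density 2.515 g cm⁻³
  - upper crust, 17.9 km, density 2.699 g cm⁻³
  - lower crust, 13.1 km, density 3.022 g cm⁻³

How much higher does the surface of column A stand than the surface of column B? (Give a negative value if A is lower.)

0.175 km

For any compensation level in the mantle, the mantle terms cancel and isostasy reduces to e = (Σt_A − Σt_B) − (Σ(ρt)_A − Σ(ρt)_B) / ρ_m.
Σt_A = 35.2 km; Σt_B = 33.01 km; Σ(ρt)_A = 99.72; Σ(ρt)_B = 92.95545 (in km·g cm⁻³).
e = (35.2 − 33.01) − (99.72 − 92.95545) / 3.357 = 0.175 km.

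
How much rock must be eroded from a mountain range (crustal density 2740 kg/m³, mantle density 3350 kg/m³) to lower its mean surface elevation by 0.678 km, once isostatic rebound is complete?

3.72 km

Net drop Δ = e − u = e − e ρ_c/ρ_m = e (ρ_m − ρ_c)/ρ_m.
e = Δ ρ_m/(ρ_m − ρ_c) = 0.678 km × 3350/610 = 3.72 km.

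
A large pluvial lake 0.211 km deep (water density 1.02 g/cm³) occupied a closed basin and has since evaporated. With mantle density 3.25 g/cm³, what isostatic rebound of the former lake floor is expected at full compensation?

u = d ρ_w/ρ_m = 0.211 km × 1.02/3.25 = 0.0662 km.

0.0662 km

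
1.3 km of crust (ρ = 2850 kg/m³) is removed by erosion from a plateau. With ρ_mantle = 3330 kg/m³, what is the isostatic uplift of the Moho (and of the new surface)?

Unloading: uplift u = e ρ_c/ρ_m = 1.3 km × 2850/3330 = 1.11 km.

1.11 km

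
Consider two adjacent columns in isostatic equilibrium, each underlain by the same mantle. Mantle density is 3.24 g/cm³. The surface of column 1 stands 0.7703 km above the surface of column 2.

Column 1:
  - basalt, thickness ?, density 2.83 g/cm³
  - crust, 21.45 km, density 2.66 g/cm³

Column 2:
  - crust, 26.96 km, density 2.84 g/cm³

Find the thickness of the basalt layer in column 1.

2.05 km

Take the compensation level at the base of the deeper column (depth z_c below the surface of column 1) and equate Σ ρ_i t_i down to z_c; mantle fills any gap and the z_c terms cancel.
Column 1: x×2.83 + 21.45×2.66 + (z_c − 21.45 − x)×3.24
Column 2: 0.7703×0 + 26.96×2.84 + (z_c − 0.7703 − 26.96)×3.24
The z_c×3.24 term appears on both sides and cancels. Collect the known terms of each column as K = Σ(ρt)_known − 3.24 × (depth of known layers): K_1 = 57.057 − 3.24×21.45 = −12.441; K_2 = 76.5664 − 3.24×(0.7703 + 26.96) = −13.279772.
Balance: K_1 − x×(3.24 − 2.83) = K_2, so x = (K_1 − K_2)/(3.24 − 2.83) = 0.838772/0.41 = 2.05 km.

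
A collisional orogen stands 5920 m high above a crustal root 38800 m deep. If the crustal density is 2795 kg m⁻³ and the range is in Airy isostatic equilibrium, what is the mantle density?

3220 kg m⁻³

Airy balance: ρ_c h = (ρ_m − ρ_c) r → ρ_m = ρ_c (1 + h/r).
ρ_m = 2795 × (1 + 5920 m/38800 m) = 3220 kg m⁻³.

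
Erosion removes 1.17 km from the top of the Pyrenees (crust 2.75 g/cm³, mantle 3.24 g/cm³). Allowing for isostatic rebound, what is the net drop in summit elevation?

0.177 km

Rebound u = e ρ_c/ρ_m = 1.17 km × 2.75/3.24 = 0.9931 km.
Net surface drop = e − u = 1.17 km − 0.9931 km = e (ρ_m − ρ_c)/ρ_m = 0.177 km.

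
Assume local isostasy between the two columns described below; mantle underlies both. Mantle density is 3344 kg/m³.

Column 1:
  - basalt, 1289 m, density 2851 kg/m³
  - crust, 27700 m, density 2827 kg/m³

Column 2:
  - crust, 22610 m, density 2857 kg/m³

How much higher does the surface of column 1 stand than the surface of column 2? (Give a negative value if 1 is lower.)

1180 m

For any compensation level in the mantle, the mantle terms cancel and isostasy reduces to e = (Σt_1 − Σt_2) − (Σ(ρt)_1 − Σ(ρt)_2) / ρ_m.
Σt_1 = 28989 m; Σt_2 = 22610 m; Σ(ρt)_1 = 81982839; Σ(ρt)_2 = 64596770 (in m·kg/m³).
e = (28989 − 22610) − (81982839 − 64596770) / 3344 = 1180 m.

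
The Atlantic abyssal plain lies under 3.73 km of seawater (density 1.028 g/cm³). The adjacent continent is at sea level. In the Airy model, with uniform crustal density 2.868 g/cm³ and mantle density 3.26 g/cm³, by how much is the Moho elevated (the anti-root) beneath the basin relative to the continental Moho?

In Airy isostatic equilibrium: replacing crust with seawater at the top is compensated by replacing crust with mantle at the base: d (ρ_c − ρ_w) = a (ρ_m − ρ_c).
a = d (ρ_c − ρ_w)/(ρ_m − ρ_c) = 3.73 km × 1.84/0.392 = 17.5 km.

17.5 km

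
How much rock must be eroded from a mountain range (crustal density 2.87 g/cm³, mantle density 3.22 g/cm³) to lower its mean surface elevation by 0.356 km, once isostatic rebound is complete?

Net drop Δ = e − u = e − e ρ_c/ρ_m = e (ρ_m − ρ_c)/ρ_m.
e = Δ ρ_m/(ρ_m − ρ_c) = 0.356 km × 3.22/0.35 = 3.28 km.

3.28 km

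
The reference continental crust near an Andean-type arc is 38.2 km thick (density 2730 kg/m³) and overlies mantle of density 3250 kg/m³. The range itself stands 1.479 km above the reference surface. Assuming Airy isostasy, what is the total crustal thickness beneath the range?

Root depth r = h ρ_c / (ρ_m − ρ_c) = 1.479 km × 2730 / 520 = 7.765 km.
Total thickness = T + h + r = 38.2 km + 1.479 km + 7.765 km = 47.4 km.

47.4 km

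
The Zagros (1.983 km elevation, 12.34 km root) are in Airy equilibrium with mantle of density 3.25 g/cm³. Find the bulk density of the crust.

ρ_c h = (ρ_m − ρ_c) r → ρ_c (h + r) = ρ_m r → ρ_c = ρ_m r / (h + r).
ρ_c = 3.25 × 12.34 km / (1.983 km + 12.34 km) = 2.8 g/cm³.

2.8 g/cm³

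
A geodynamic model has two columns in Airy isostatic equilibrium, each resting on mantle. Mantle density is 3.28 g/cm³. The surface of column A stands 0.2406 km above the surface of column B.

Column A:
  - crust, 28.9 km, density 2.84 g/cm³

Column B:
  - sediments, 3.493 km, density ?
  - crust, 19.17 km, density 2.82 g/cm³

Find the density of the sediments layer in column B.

2.39 g/cm³

Take the compensation level at the base of the deeper column (depth z_c below the surface of column A) and equate Σ ρ_i t_i down to z_c; mantle fills any gap and the z_c terms cancel.
Column A: 28.9×2.84 + (z_c − 28.9)×3.28
Column B: 0.2406×0 + 3.493×ρ + 19.17×2.82 + (z_c − 0.2406 − 22.663)×3.28
The z_c×3.28 term appears on both sides and cancels. Collect the known terms of each column as K = Σ(ρt)_known − 3.28 × (depth of known layers): K_A = 82.076 − 3.28×28.9 = −12.716; K_B = 54.0594 − 3.28×(0.2406 + 22.663) = −21.064408.
Balance: K_A = K_B + 3.493×ρ, so ρ = (K_A − K_B)/3.493 = 8.34841/3.493 = 2.39 g/cm³.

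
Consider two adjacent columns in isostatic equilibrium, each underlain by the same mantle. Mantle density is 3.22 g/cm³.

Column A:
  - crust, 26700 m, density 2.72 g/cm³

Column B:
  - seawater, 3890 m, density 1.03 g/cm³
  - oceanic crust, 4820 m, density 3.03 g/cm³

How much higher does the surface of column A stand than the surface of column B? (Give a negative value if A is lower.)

For any compensation level in the mantle, the mantle terms cancel and isostasy reduces to e = (Σt_A − Σt_B) − (Σ(ρt)_A − Σ(ρt)_B) / ρ_m.
Σt_A = 26700 m; Σt_B = 8710 m; Σ(ρt)_A = 72624; Σ(ρt)_B = 18611.3 (in m·g/cm³).
e = (26700 − 8710) − (72624 − 18611.3) / 3.22 = 1220 m.

1220 m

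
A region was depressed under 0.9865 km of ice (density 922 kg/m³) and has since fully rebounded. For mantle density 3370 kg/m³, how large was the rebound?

0.27 km

Removing the load lets mantle flow back in; uplift u satisfies ρ_ice t = ρ_m u.
u = t ρ_ice/ρ_m = 0.9865 km × 922/3370 = 0.27 km.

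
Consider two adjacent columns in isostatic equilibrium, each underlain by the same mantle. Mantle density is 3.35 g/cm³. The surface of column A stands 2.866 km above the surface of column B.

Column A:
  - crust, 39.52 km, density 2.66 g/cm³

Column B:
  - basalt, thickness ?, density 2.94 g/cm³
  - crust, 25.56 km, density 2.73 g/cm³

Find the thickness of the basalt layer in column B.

4.44 km

Take the compensation level at the base of the deeper column (depth z_c below the surface of column A) and equate Σ ρ_i t_i down to z_c; mantle fills any gap and the z_c terms cancel.
Column A: 39.52×2.66 + (z_c − 39.52)×3.35
Column B: 2.866×0 + x×2.94 + 25.56×2.73 + (z_c − 2.866 − 25.56 − x)×3.35
The z_c×3.35 term appears on both sides and cancels. Collect the known terms of each column as K = Σ(ρt)_known − 3.35 × (depth of known layers): K_A = 105.1232 − 3.35×39.52 = −27.2688; K_B = 69.7788 − 3.35×(2.866 + 25.56) = −25.4483.
Balance: K_A = K_B − x×(3.35 − 2.94), so x = (K_B − K_A)/(3.35 − 2.94) = 1.8205/0.41 = 4.44 km.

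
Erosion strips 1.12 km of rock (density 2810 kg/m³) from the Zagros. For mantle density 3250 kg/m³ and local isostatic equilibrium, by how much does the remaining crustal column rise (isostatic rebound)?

0.968 km

Unloading: uplift u = e ρ_c/ρ_m = 1.12 km × 2810/3250 = 0.968 km.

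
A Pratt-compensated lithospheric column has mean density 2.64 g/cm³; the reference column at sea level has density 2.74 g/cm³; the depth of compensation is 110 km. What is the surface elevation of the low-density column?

4.17 km

ρ_ref D = ρ (D + h) → h = D (ρ_ref − ρ)/ρ.
h = 110 km × (2.74 − 2.64)/2.64 = 4.17 km.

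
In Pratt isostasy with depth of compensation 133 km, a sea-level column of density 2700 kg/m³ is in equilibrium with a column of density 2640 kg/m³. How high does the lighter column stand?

3.02 km

ρ_ref D = ρ (D + h) → h = D (ρ_ref − ρ)/ρ.
h = 133 km × (2700 − 2640)/2640 = 3.02 km.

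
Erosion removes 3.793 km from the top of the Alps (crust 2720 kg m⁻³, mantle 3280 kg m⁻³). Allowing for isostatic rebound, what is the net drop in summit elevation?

0.648 km

Rebound u = e ρ_c/ρ_m = 3.793 km × 2720/3280 = 3.145 km.
Net surface drop = e − u = 3.793 km − 3.145 km = e (ρ_m − ρ_c)/ρ_m = 0.648 km.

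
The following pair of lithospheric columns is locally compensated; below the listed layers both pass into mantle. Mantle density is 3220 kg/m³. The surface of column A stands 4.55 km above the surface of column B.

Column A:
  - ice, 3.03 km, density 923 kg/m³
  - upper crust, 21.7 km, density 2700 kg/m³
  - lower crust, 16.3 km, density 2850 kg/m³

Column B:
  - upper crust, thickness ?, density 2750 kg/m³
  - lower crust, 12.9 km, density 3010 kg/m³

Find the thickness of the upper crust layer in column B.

Take the compensation level at the base of the deeper column (depth z_c below the surface of column A) and equate Σ ρ_i t_i down to z_c; mantle fills any gap and the z_c terms cancel.
Column A: 3.03×923 + 21.7×2700 + 16.3×2850 + (z_c − 41.03)×3220
Column B: 4.55×0 + x×2750 + 12.9×3010 + (z_c − 4.55 − 12.9 − x)×3220
The z_c×3220 term appears on both sides and cancels. Collect the known terms of each column as K = Σ(ρt)_known − 3220 × (depth of known layers): K_A = 107841.69 − 3220×41.03 = −24274.91; K_B = 38829 − 3220×(4.55 + 12.9) = −17360.
Balance: K_A = K_B − x×(3220 − 2750), so x = (K_B − K_A)/(3220 − 2750) = 6914.91/470 = 14.7 km.

14.7 km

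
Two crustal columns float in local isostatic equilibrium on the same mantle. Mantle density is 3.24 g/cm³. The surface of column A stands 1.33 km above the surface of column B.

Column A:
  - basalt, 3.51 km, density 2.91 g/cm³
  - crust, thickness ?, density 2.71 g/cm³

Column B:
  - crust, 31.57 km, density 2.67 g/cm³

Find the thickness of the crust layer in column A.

39.9 km

Take the compensation level at the base of the deeper column (depth z_c below the surface of column A) and equate Σ ρ_i t_i down to z_c; mantle fills any gap and the z_c terms cancel.
Column A: 3.51×2.91 + x×2.71 + (z_c − 3.51 − x)×3.24
Column B: 1.33×0 + 31.57×2.67 + (z_c − 1.33 − 31.57)×3.24
The z_c×3.24 term appears on both sides and cancels. Collect the known terms of each column as K = Σ(ρt)_known − 3.24 × (depth of known layers): K_A = 10.2141 − 3.24×3.51 = −1.1583; K_B = 84.2919 − 3.24×(1.33 + 31.57) = −22.3041.
Balance: K_A − x×(3.24 − 2.71) = K_B, so x = (K_A − K_B)/(3.24 − 2.71) = 21.1458/0.53 = 39.9 km.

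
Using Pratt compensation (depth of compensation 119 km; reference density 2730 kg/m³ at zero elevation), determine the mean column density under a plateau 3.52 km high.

2650 kg/m³

Pratt balance: ρ_ref D = ρ (D + h).
ρ = ρ_ref D/(D + h) = 2730 × 119 km/(119 km + 3.52 km) = 2650 kg/m³.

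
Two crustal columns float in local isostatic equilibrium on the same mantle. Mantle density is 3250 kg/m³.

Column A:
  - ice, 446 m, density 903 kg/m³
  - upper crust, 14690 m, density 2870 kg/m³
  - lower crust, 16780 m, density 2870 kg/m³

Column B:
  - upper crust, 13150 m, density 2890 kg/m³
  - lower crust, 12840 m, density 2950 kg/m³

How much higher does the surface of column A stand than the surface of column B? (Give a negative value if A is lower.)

For any compensation level in the mantle, the mantle terms cancel and isostasy reduces to e = (Σt_A − Σt_B) − (Σ(ρt)_A − Σ(ρt)_B) / ρ_m.
Σt_A = 31916 m; Σt_B = 25990 m; Σ(ρt)_A = 90721638; Σ(ρt)_B = 75881500 (in m·kg/m³).
e = (31916 − 25990) − (90721638 − 75881500) / 3250 = 1360 m.

1360 m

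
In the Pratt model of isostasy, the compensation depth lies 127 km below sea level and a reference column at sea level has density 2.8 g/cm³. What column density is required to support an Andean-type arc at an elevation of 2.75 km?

Pratt balance: ρ_ref D = ρ (D + h).
ρ = ρ_ref D/(D + h) = 2.8 × 127 km/(127 km + 2.75 km) = 2.74 g/cm³.

2.74 g/cm³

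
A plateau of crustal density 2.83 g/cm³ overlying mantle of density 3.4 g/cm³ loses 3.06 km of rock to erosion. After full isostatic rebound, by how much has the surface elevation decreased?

0.513 km

Rebound u = e ρ_c/ρ_m = 3.06 km × 2.83/3.4 = 2.547 km.
Net surface drop = e − u = 3.06 km − 2.547 km = e (ρ_m − ρ_c)/ρ_m = 0.513 km.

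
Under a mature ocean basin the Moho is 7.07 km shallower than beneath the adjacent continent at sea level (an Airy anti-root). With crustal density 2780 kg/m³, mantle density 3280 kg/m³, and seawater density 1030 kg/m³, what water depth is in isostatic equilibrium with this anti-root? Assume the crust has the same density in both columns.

Replacing a thickness d of crust by seawater at the top must be balanced by replacing crust with mantle at the base: d (ρ_c − ρ_w) = a (ρ_m − ρ_c).
d = a (ρ_m − ρ_c)/(ρ_c − ρ_w) = 7.07 km × 500/1750 = 2.02 km.

2.02 km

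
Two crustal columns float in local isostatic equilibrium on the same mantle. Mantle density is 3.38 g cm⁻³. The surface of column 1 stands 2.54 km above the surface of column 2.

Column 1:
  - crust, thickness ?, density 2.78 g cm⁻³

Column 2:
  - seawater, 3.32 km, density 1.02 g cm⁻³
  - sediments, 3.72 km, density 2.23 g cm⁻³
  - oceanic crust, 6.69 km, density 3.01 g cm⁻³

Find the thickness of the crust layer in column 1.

38.6 km

Take the compensation level at the base of the deeper column (depth z_c below the surface of column 1) and equate Σ ρ_i t_i down to z_c; mantle fills any gap and the z_c terms cancel.
Column 1: x×2.78 + (z_c − 0 − x)×3.38
Column 2: 2.54×0 + 3.32×1.02 + 3.72×2.23 + 6.69×3.01 + (z_c − 2.54 − 13.73)×3.38
The z_c×3.38 term appears on both sides and cancels. Collect the known terms of each column as K = Σ(ρt)_known − 3.38 × (depth of known layers): K_1 = 0 − 3.38×0 = 0; K_2 = 31.8189 − 3.38×(2.54 + 13.73) = −23.1737.
Balance: K_1 − x×(3.38 − 2.78) = K_2, so x = (K_1 − K_2)/(3.38 − 2.78) = 23.1737/0.6 = 38.6 km.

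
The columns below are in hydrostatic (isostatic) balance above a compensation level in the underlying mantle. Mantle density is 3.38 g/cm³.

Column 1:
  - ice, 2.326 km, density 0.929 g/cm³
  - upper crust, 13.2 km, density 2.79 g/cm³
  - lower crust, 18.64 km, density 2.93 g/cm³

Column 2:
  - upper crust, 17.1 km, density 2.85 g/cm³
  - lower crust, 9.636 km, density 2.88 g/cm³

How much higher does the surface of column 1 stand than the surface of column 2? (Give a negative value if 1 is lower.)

2.37 km

For any compensation level in the mantle, the mantle terms cancel and isostasy reduces to e = (Σt_1 − Σt_2) − (Σ(ρt)_1 − Σ(ρt)_2) / ρ_m.
Σt_1 = 34.166 km; Σt_2 = 26.736 km; Σ(ρt)_1 = 93.604054; Σ(ρt)_2 = 76.48668 (in km·g/cm³).
e = (34.166 − 26.736) − (93.604054 − 76.48668) / 3.38 = 2.37 km.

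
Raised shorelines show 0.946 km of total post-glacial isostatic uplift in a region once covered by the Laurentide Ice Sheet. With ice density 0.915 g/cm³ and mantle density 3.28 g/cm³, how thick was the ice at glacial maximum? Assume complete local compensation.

u = t ρ_ice/ρ_m → t = u ρ_m/ρ_ice = 0.946 km × 3.28/0.915 = 3.39 km.

3.39 km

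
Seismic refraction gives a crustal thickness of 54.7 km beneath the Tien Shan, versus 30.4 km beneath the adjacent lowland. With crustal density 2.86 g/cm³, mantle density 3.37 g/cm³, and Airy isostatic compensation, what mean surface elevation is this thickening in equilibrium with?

3.68 km

Excess crust Δ = 54.7 km − 30.4 km = 24.3 km, split between elevation h and root r with h + r = Δ.
Airy balance ρ_c h = (ρ_m − ρ_c) r gives r = h ρ_c/(ρ_m − ρ_c), so h (1 + ρ_c/(ρ_m − ρ_c)) = Δ, i.e. h = Δ (ρ_m − ρ_c)/ρ_m.
h = 24.3 km × 0.51/3.37 = 3.68 km.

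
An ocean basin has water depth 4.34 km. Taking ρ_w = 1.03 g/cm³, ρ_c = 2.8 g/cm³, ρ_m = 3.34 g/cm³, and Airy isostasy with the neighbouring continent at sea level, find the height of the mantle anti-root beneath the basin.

14.2 km

By Archimedes' principle applied to the lithosphere: replacing crust with seawater at the top is compensated by replacing crust with mantle at the base: d (ρ_c − ρ_w) = a (ρ_m − ρ_c).
a = d (ρ_c − ρ_w)/(ρ_m − ρ_c) = 4.34 km × 1.77/0.54 = 14.2 km.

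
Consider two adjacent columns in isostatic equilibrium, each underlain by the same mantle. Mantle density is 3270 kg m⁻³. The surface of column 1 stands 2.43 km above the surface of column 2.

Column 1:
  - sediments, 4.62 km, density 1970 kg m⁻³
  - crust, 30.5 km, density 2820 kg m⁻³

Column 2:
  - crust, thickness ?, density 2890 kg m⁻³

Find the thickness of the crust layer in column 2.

31 km

Take the compensation level at the base of the deeper column (depth z_c below the surface of column 1) and equate Σ ρ_i t_i down to z_c; mantle fills any gap and the z_c terms cancel.
Column 1: 4.62×1970 + 30.5×2820 + (z_c − 35.12)×3270
Column 2: 2.43×0 + x×2890 + (z_c − 2.43 − 0 − x)×3270
The z_c×3270 term appears on both sides and cancels. Collect the known terms of each column as K = Σ(ρt)_known − 3270 × (depth of known layers): K_1 = 95111.4 − 3270×35.12 = −19731; K_2 = 0 − 3270×(2.43 + 0) = −7946.1.
Balance: K_1 = K_2 − x×(3270 − 2890), so x = (K_2 − K_1)/(3270 − 2890) = 11784.9/380 = 31 km.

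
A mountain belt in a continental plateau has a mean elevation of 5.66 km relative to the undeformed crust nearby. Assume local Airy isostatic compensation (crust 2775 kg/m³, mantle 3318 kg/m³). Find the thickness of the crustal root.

By Archimedes' principle applied to the lithosphere: the weight of the topography is balanced by the buoyancy of the root, ρ_c h = (ρ_m − ρ_c) r.
r = h · ρ_c / (ρ_m − ρ_c) = 5.66 km × 2775 / (3318 − 2775) = 28.9 km.

28.9 km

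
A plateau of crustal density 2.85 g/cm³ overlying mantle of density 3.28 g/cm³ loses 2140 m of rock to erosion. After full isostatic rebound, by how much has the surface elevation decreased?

281 m

Rebound u = e ρ_c/ρ_m = 2140 m × 2.85/3.28 = 1859 m.
Net surface drop = e − u = 2140 m − 1859 m = e (ρ_m − ρ_c)/ρ_m = 281 m.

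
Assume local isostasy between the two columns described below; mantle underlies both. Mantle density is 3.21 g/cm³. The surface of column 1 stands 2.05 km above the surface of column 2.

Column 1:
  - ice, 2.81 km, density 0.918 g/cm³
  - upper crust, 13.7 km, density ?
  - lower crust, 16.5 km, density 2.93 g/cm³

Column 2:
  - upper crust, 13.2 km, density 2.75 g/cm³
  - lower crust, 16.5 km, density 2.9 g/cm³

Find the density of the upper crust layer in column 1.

2.72 g/cm³

Take the compensation level at the base of the deeper column (depth z_c below the surface of column 1) and equate Σ ρ_i t_i down to z_c; mantle fills any gap and the z_c terms cancel.
Column 1: 2.81×0.918 + 13.7×ρ + 16.5×2.93 + (z_c − 33.01)×3.21
Column 2: 2.05×0 + 13.2×2.75 + 16.5×2.9 + (z_c − 2.05 − 29.7)×3.21
The z_c×3.21 term appears on both sides and cancels. Collect the known terms of each column as K = Σ(ρt)_known − 3.21 × (depth of known layers): K_1 = 50.92458 − 3.21×33.01 = −55.03752; K_2 = 84.15 − 3.21×(2.05 + 29.7) = −17.7675.
Balance: K_1 + 13.7×ρ = K_2, so ρ = (K_2 − K_1)/13.7 = 37.27/13.7 = 2.72 g/cm³.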